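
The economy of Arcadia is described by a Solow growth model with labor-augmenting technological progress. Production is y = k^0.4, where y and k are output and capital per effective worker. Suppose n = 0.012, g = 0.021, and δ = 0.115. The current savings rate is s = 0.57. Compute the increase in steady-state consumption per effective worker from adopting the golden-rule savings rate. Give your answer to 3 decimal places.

Δc ≈ 0.108

Break-even investment rate: n + g + δ = 0.012 + 0.021 + 0.115 = 0.148.
Current steady state (s = 0.57): k* = (0.57/0.148)^(1/0.6) ≈ 9.4628, y* = 9.4628^0.4 ≈ 2.4570, c* = (1−0.57)·2.4570 ≈ 1.0565.
Maximizing c = f(k) − (n+g+δ)·k gives f'(k) = n+g+δ, i.e. 0.4·k^(0.4−1) = 0.148, so k_gold = (0.4/0.148)^(1/0.6) ≈ 5.2440.
y_gold = 5.2440^0.4 ≈ 1.9403, c_gold = y_gold − 0.148·k_gold ≈ 1.1642.
Gain: Δc = 1.1642 − 1.0565 ≈ 0.1077.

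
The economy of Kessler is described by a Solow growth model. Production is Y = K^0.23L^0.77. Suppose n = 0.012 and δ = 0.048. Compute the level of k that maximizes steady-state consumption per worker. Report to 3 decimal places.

n + δ = 0.012 + 0.048 = 0.06.
At the golden rule the marginal product of capital equals n+δ: 0.23·k^(0.23−1) = 0.06. Solving, k_gold = (0.23/0.06)^(1/0.77) ≈ 5.7265.

k_gold ≈ 5.727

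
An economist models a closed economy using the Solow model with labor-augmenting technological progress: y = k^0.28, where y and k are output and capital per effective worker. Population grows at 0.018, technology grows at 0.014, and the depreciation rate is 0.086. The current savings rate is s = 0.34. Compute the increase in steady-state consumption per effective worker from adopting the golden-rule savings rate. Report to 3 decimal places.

Δc ≈ 0.012

Break-even investment rate: n + g + δ = 0.018 + 0.014 + 0.086 = 0.118.
Current steady state (s = 0.34): k* = (0.34/0.118)^(1/0.72) ≈ 4.3484, y* = 4.3484^0.28 ≈ 1.5091, c* = (1−0.34)·1.5091 ≈ 0.9960.
At the golden rule the marginal product of capital equals n+g+δ: 0.28·k^(0.28−1) = 0.118. Solving, k_gold = (0.28/0.118)^(1/0.72) ≈ 3.3206.
y_gold = 3.3206^0.28 ≈ 1.3994, c_gold = y_gold − 0.118·k_gold ≈ 1.0076.
Gain: Δc = 1.0076 − 0.9960 ≈ 0.0115.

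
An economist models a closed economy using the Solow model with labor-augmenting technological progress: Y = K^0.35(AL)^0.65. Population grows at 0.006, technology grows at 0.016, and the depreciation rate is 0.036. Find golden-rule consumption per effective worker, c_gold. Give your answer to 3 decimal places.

n + g + δ = 0.006 + 0.016 + 0.036 = 0.058.
Maximizing c = f(k) − (n+g+δ)·k gives f'(k) = n+g+δ, i.e. 0.35·k^(0.35−1) = 0.058, so k_gold = (0.35/0.058)^(1/0.65) ≈ 15.8849.
y_gold = 15.8849^0.35 ≈ 2.6324.
c_gold = y_gold − (n+g+δ)·k_gold = 2.6324 − 0.058·15.8849 ≈ 1.7110.

c_gold ≈ 1.711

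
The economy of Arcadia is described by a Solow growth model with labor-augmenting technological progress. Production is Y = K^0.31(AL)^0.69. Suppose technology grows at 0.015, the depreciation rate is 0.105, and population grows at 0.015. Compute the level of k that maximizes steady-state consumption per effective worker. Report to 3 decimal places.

k_gold ≈ 3.336

Break-even investment rate: n + g + δ = 0.015 + 0.015 + 0.105 = 0.135.
Setting f'(k) = n+g+δ gives 0.31·k^(0.31−1) = 0.135, hence k_gold = (0.31/0.135)^(1/0.69) ≈ 3.3360.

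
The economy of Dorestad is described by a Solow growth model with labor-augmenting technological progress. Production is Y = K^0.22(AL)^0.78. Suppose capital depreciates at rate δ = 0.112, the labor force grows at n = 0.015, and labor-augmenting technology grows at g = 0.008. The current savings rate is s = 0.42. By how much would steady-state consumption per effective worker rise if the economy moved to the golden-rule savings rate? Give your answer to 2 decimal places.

The effective depreciation rate is n + g + δ = 0.015 + 0.008 + 0.112 = 0.135.
Current steady state (s = 0.42): k* = (0.42/0.135)^(1/0.78) ≈ 4.2849, y* = 4.2849^0.22 ≈ 1.3773, c* = (1−0.42)·1.3773 ≈ 0.7988.
Setting f'(k) = n+g+δ gives 0.22·k^(0.22−1) = 0.135, hence k_gold = (0.22/0.135)^(1/0.78) ≈ 1.8703.
y_gold = 1.8703^0.22 ≈ 1.1477, c_gold = y_gold − 0.135·k_gold ≈ 0.8952.
Gain: Δc = 0.8952 − 0.7988 ≈ 0.0964.

Δc ≈ 0.10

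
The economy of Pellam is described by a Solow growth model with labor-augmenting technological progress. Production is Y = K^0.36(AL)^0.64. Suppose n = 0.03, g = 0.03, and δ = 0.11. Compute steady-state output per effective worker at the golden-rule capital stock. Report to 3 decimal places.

Break-even investment rate: n + g + δ = 0.03 + 0.03 + 0.11 = 0.17.
Maximizing c = f(k) − (n+g+δ)·k gives f'(k) = n+g+δ, i.e. 0.36·k^(0.36−1) = 0.17, so k_gold = (0.36/0.17)^(1/0.64) ≈ 3.2296.
Output: y_gold = k_gold^0.36 = 3.2296^0.36 ≈ 1.5251.

y_gold ≈ 1.525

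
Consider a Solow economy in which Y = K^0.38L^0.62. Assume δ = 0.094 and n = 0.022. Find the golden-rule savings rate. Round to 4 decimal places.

Break-even investment rate: n + δ = 0.022 + 0.094 = 0.116.
At the golden rule MPK = n+δ, and in any Cobb-Douglas steady state s = (n+δ)·k/y = MPK·k/y = capital's share 0.38.

s_gold = 0.3800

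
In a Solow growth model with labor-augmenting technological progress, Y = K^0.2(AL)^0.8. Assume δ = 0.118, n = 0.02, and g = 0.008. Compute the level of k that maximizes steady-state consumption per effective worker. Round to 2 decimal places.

Break-even investment rate: n + g + δ = 0.02 + 0.008 + 0.118 = 0.146.
Golden rule sets MPK = n+g+δ: 0.2·k^(0.2−1) = 0.146, so k_gold = (0.2/0.146)^(1/0.8) ≈ 1.4820.

k_gold ≈ 1.48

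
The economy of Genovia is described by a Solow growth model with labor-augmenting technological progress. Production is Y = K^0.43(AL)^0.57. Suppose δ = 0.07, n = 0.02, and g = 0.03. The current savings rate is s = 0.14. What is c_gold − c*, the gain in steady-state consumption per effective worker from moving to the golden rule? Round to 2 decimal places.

Δc ≈ 0.53

Break-even investment rate: n + g + δ = 0.02 + 0.03 + 0.07 = 0.12.
Current steady state (s = 0.14): k* = (0.14/0.12)^(1/0.57) ≈ 1.3105, y* = 1.3105^0.43 ≈ 1.1233, c* = (1−0.14)·1.1233 ≈ 0.9661.
Maximizing c = f(k) − (n+g+δ)·k gives f'(k) = n+g+δ, i.e. 0.43·k^(0.43−1) = 0.12, so k_gold = (0.43/0.12)^(1/0.57) ≈ 9.3850.
y_gold = 9.3850^0.43 ≈ 2.6191, c_gold = y_gold − 0.12·k_gold ≈ 1.4929.
Gain: Δc = 1.4929 − 0.9661 ≈ 0.5268.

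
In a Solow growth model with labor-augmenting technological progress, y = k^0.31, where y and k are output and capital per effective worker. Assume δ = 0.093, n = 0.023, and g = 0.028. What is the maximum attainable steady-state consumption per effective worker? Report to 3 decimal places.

The effective depreciation rate is n + g + δ = 0.023 + 0.028 + 0.093 = 0.144.
Maximizing c = f(k) − (n+g+δ)·k gives f'(k) = n+g+δ, i.e. 0.31·k^(0.31−1) = 0.144, so k_gold = (0.31/0.144)^(1/0.69) ≈ 3.0381.
y_gold = 3.0381^0.31 ≈ 1.4113.
c_gold = y_gold − (n+g+δ)·k_gold = 1.4113 − 0.144·3.0381 ≈ 0.9738.

c_gold ≈ 0.974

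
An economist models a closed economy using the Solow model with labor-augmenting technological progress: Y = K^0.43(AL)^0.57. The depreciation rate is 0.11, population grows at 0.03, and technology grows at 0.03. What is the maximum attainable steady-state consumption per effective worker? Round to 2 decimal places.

Break-even investment rate: n + g + δ = 0.03 + 0.03 + 0.11 = 0.17.
Setting f'(k) = n+g+δ gives 0.43·k^(0.43−1) = 0.17, hence k_gold = (0.43/0.17)^(1/0.57) ≈ 5.0939.
y_gold = 5.0939^0.43 ≈ 2.0139.
c_gold = y_gold − (n+g+δ)·k_gold = 2.0139 − 0.17·5.0939 ≈ 1.1479.

c_gold ≈ 1.15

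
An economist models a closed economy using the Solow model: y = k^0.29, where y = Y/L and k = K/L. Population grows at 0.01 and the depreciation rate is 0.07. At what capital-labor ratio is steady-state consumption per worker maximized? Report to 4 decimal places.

k_gold ≈ 6.1342

n + δ = 0.01 + 0.07 = 0.08.
Setting f'(k) = n+δ gives 0.29·k^(0.29−1) = 0.08, hence k_gold = (0.29/0.08)^(1/0.71) ≈ 6.1342.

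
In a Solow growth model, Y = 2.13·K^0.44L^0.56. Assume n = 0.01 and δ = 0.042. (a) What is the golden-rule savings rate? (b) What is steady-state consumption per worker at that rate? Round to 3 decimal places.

(a) s_gold = 0.440; (b) c_gold ≈ 11.569

The effective depreciation rate is n + δ = 0.01 + 0.042 = 0.052.
For Cobb-Douglas, s_gold equals capital's share: s_gold = 0.44.
Setting f'(k) = n+δ gives 0.44·2.13·k^(0.44−1) = 0.052, hence k_gold = (0.44·2.13/0.052)^(1/0.56) ≈ 174.8041.
y_gold = 2.13·174.8041^0.44 ≈ 20.6587; c_gold = (1−0.44)·y_gold ≈ 11.5689.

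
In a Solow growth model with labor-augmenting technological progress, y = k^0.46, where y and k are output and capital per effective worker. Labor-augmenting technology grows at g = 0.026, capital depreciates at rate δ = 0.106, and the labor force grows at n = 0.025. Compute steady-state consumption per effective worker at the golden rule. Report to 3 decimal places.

Capital per effective worker breaks even when investment replaces (n + g + δ)·k; here n + g + δ = 0.157.
Setting f'(k) = n+g+δ gives 0.46·k^(0.46−1) = 0.157, hence k_gold = (0.46/0.157)^(1/0.54) ≈ 7.3207.
y_gold = 7.3207^0.46 ≈ 2.4986.
c_gold = y_gold − (n+g+δ)·k_gold = 2.4986 − 0.157·7.3207 ≈ 1.3492.

c_gold ≈ 1.349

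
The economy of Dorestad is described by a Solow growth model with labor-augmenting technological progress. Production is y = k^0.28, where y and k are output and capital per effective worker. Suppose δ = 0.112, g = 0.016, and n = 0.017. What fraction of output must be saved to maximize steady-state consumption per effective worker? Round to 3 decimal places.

s_gold = 0.280

Break-even investment rate: n + g + δ = 0.017 + 0.016 + 0.112 = 0.145.
At the golden rule MPK = n+g+δ, and in any Cobb-Douglas steady state s = (n+g+δ)·k/y = MPK·k/y = capital's share 0.28.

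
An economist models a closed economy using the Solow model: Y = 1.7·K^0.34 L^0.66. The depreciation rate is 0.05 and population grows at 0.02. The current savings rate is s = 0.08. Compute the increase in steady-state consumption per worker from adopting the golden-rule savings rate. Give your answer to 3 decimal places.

Δc ≈ 1.127

n + δ = 0.02 + 0.05 = 0.07.
Current steady state (s = 0.08): k* = (0.08·1.7/0.07)^(1/0.66) ≈ 2.7355, y* = 1.7·2.7355^0.34 ≈ 2.3935, c* = (1−0.08)·2.3935 ≈ 2.2021.
Maximizing c = f(k) − (n+δ)·k gives f'(k) = n+δ, i.e. 0.34·1.7·k^(0.34−1) = 0.07, so k_gold = (0.34·1.7/0.07)^(1/0.66) ≈ 24.4983.
y_gold = 1.7·24.4983^0.34 ≈ 5.0438, c_gold = y_gold − 0.07·k_gold ≈ 3.3289.
Gain: Δc = 3.3289 − 2.2021 ≈ 1.1268.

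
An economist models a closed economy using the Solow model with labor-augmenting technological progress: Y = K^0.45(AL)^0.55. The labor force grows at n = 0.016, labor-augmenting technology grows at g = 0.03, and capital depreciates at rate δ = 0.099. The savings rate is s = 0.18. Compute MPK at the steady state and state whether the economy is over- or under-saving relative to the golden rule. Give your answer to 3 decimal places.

under-saving; MPK ≈ 0.362

The effective depreciation rate is n + g + δ = 0.016 + 0.03 + 0.099 = 0.145.
Steady-state k*: s·k^0.45 = 0.145·k gives k* = (0.18/0.145)^(1/0.55) ≈ 1.4816.
MPK = 0.45·1.4816^(-0.55) ≈ 0.3625.
MPK > n+g+δ = 0.145, so the economy is dynamically efficient (under-saving).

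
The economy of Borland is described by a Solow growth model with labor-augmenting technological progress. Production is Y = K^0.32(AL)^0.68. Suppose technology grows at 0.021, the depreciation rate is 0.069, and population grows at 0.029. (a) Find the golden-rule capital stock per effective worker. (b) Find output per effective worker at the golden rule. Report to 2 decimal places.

Capital per effective worker breaks even when investment replaces (n + g + δ)·k; here n + g + δ = 0.119.
Maximizing c = f(k) − (n+g+δ)·k gives f'(k) = n+g+δ, i.e. 0.32·k^(0.32−1) = 0.119, so k_gold = (0.32/0.119)^(1/0.68) ≈ 4.2832.
y_gold = 4.2832^0.32 ≈ 1.5928.

(a) k_gold ≈ 4.28; (b) y_gold ≈ 1.59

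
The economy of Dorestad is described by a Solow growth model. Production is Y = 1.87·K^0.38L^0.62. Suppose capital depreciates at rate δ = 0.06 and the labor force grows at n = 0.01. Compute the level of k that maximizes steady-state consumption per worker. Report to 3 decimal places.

The effective depreciation rate is n + δ = 0.01 + 0.06 = 0.07.
Maximizing c = f(k) − (n+δ)·k gives f'(k) = n+δ, i.e. 0.38·1.87·k^(0.38−1) = 0.07, so k_gold = (0.38·1.87/0.07)^(1/0.62) ≈ 42.0176.

k_gold ≈ 42.018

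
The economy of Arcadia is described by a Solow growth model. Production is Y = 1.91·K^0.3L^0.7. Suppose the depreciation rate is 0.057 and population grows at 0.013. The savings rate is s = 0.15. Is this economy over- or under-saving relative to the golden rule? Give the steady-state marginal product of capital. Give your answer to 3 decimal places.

under-saving; MPK ≈ 0.140

Capital per worker breaks even when investment replaces (n + δ)·k; here n + δ = 0.07.
Steady-state k*: s·A·k^0.3 = 0.07·k gives k* = (0.15·1.91/0.07)^(1/0.7) ≈ 7.4873.
MPK = 0.3·1.91·7.4873^(-0.7) ≈ 0.1400.
MPK > n+δ = 0.07, so the economy is dynamically efficient (under-saving).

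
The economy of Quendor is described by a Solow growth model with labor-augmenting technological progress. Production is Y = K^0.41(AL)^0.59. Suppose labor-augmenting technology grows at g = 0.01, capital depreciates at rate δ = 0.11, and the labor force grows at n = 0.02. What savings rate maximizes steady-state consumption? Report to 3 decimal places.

Capital per effective worker breaks even when investment replaces (n + g + δ)·k; here n + g + δ = 0.14.
At the golden rule MPK = n+g+δ, and in any Cobb-Douglas steady state s = (n+g+δ)·k/y = MPK·k/y = capital's share 0.41.

s_gold = 0.410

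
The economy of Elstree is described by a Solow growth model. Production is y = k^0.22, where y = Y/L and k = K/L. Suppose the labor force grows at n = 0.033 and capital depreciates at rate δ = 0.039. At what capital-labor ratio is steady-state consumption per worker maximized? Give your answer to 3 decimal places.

Capital per worker breaks even when investment replaces (n + δ)·k; here n + δ = 0.072.
Setting f'(k) = n+δ gives 0.22·k^(0.22−1) = 0.072, hence k_gold = (0.22/0.072)^(1/0.78) ≈ 4.1871.

k_gold ≈ 4.187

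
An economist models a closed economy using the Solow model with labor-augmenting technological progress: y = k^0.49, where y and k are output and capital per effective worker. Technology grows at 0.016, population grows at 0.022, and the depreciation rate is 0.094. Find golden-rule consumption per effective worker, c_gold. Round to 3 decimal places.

c_gold ≈ 1.798

The effective depreciation rate is n + g + δ = 0.022 + 0.016 + 0.094 = 0.132.
Maximizing c = f(k) − (n+g+δ)·k gives f'(k) = n+g+δ, i.e. 0.49·k^(0.49−1) = 0.132, so k_gold = (0.49/0.132)^(1/0.51) ≈ 13.0890.
y_gold = 13.0890^0.49 ≈ 3.5260.
c_gold = y_gold − (n+g+δ)·k_gold = 3.5260 − 0.132·13.0890 ≈ 1.7983.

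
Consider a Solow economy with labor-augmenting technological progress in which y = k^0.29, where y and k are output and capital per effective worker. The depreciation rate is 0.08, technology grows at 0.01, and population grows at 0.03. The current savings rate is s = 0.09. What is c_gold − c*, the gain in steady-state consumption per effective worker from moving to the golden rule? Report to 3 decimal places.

Δc ≈ 0.209

Capital per effective worker breaks even when investment replaces (n + g + δ)·k; here n + g + δ = 0.12.
Current steady state (s = 0.09): k* = (0.09/0.12)^(1/0.71) ≈ 0.6669, y* = 0.6669^0.29 ≈ 0.8891, c* = (1−0.09)·0.8891 ≈ 0.8091.
Setting f'(k) = n+g+δ gives 0.29·k^(0.29−1) = 0.12, hence k_gold = (0.29/0.12)^(1/0.71) ≈ 3.4653.
y_gold = 3.4653^0.29 ≈ 1.4339, c_gold = y_gold − 0.12·k_gold ≈ 1.0181.
Gain: Δc = 1.0181 − 0.8091 ≈ 0.2090.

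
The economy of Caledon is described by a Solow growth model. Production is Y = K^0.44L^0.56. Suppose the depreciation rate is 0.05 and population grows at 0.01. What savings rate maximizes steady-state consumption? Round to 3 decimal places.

n + δ = 0.01 + 0.05 = 0.06.
At the golden rule MPK = n+δ, and in any Cobb-Douglas steady state s = (n+δ)·k/y = MPK·k/y = capital's share 0.44.

s_gold = 0.440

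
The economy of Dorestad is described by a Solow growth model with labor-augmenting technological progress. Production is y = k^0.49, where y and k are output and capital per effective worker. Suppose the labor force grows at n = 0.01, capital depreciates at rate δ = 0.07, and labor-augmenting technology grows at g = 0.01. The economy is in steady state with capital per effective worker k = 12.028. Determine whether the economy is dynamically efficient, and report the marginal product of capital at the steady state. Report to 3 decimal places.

dynamically efficient; MPK ≈ 0.138

Break-even investment rate: n + g + δ = 0.01 + 0.01 + 0.07 = 0.09.
MPK = 0.49·k^(0.49−1) = 0.49·12.028^(-0.51) ≈ 0.1378.
MPK > 0.09, so the economy is dynamically efficient (under-saving).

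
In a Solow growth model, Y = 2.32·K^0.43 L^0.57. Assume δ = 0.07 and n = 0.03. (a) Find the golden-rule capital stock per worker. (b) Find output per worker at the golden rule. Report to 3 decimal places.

The effective depreciation rate is n + δ = 0.03 + 0.07 = 0.1.
Golden rule sets MPK = n+δ: 0.43·2.32·k^(0.43−1) = 0.1, so k_gold = (0.43·2.32/0.1)^(1/0.57) ≈ 56.5660.
y_gold = 2.32·56.5660^0.43 ≈ 13.1549.

(a) k_gold ≈ 56.566; (b) y_gold ≈ 13.155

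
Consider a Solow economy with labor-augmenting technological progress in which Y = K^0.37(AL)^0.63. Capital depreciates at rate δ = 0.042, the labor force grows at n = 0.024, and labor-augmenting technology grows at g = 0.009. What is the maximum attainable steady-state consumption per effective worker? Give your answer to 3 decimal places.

The effective depreciation rate is n + g + δ = 0.024 + 0.009 + 0.042 = 0.075.
At the golden rule the marginal product of capital equals n+g+δ: 0.37·k^(0.37−1) = 0.075. Solving, k_gold = (0.37/0.075)^(1/0.63) ≈ 12.5957.
y_gold = 12.5957^0.37 ≈ 2.5532.
c_gold = y_gold − (n+g+δ)·k_gold = 2.5532 − 0.075·12.5957 ≈ 1.6085.

c_gold ≈ 1.609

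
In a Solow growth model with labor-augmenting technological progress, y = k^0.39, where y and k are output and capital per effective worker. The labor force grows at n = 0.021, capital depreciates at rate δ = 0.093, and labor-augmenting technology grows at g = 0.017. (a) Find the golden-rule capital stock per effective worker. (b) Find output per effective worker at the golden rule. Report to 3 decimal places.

(a) k_gold ≈ 5.980; (b) y_gold ≈ 2.009

Break-even investment rate: n + g + δ = 0.021 + 0.017 + 0.093 = 0.131.
Golden rule sets MPK = n+g+δ: 0.39·k^(0.39−1) = 0.131, so k_gold = (0.39/0.131)^(1/0.61) ≈ 5.9801.
y_gold = 5.9801^0.39 ≈ 2.0087.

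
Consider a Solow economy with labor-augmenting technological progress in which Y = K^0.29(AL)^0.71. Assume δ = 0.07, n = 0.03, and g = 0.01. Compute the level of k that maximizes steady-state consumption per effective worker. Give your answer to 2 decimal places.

k_gold ≈ 3.92

The effective depreciation rate is n + g + δ = 0.03 + 0.01 + 0.07 = 0.11.
At the golden rule the marginal product of capital equals n+g+δ: 0.29·k^(0.29−1) = 0.11. Solving, k_gold = (0.29/0.11)^(1/0.71) ≈ 3.9171.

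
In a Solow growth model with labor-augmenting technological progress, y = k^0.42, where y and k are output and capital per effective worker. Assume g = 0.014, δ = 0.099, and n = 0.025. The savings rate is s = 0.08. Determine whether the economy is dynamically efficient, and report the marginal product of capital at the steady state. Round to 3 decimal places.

dynamically efficient; MPK ≈ 0.725

Capital per effective worker breaks even when investment replaces (n + g + δ)·k; here n + g + δ = 0.138.
Steady-state k*: s·k^0.42 = 0.138·k gives k* = (0.08/0.138)^(1/0.58) ≈ 0.3906.
MPK = 0.42·0.3906^(-0.58) ≈ 0.7245.
MPK > n+g+δ = 0.138, so the economy is dynamically efficient (under-saving).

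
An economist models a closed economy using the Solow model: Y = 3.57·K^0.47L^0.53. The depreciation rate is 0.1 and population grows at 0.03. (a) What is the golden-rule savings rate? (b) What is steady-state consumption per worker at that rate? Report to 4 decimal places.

Capital per worker breaks even when investment replaces (n + δ)·k; here n + δ = 0.13.
For Cobb-Douglas, s_gold equals capital's share: s_gold = 0.47.
Maximizing c = f(k) − (n+δ)·k gives f'(k) = n+δ, i.e. 0.47·3.57·k^(0.47−1) = 0.13, so k_gold = (0.47·3.57/0.13)^(1/0.53) ≈ 124.7073.
y_gold = 3.57·124.7073^0.47 ≈ 34.4935; c_gold = (1−0.47)·y_gold ≈ 18.2816.

(a) s_gold = 0.4700; (b) c_gold ≈ 18.2816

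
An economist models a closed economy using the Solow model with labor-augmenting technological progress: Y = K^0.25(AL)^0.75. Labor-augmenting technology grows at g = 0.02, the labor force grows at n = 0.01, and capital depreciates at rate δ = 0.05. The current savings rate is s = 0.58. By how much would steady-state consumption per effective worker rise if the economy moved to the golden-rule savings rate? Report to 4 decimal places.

Δc ≈ 0.2836

Break-even investment rate: n + g + δ = 0.01 + 0.02 + 0.05 = 0.08.
Current steady state (s = 0.58): k* = (0.58/0.08)^(1/0.75) ≈ 14.0319, y* = 14.0319^0.25 ≈ 1.9354, c* = (1−0.58)·1.9354 ≈ 0.8129.
Golden rule sets MPK = n+g+δ: 0.25·k^(0.25−1) = 0.08, so k_gold = (0.25/0.08)^(1/0.75) ≈ 4.5688.
y_gold = 4.5688^0.25 ≈ 1.4620, c_gold = y_gold − 0.08·k_gold ≈ 1.0965.
Gain: Δc = 1.0965 − 0.8129 ≈ 0.2836.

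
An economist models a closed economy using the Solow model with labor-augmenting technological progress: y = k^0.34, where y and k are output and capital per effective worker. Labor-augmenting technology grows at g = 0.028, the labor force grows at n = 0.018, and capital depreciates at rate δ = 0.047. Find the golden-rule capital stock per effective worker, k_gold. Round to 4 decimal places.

k_gold ≈ 7.1289

n + g + δ = 0.018 + 0.028 + 0.047 = 0.093.
Golden rule sets MPK = n+g+δ: 0.34·k^(0.34−1) = 0.093, so k_gold = (0.34/0.093)^(1/0.66) ≈ 7.1289.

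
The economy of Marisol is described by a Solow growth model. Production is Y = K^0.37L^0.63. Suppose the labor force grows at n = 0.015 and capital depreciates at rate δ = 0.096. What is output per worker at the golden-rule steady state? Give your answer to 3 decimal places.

y_gold ≈ 2.028

n + δ = 0.015 + 0.096 = 0.111.
Golden rule sets MPK = n+δ: 0.37·k^(0.37−1) = 0.111, so k_gold = (0.37/0.111)^(1/0.63) ≈ 6.7603.
Output: y_gold = k_gold^0.37 = 6.7603^0.37 ≈ 2.0281.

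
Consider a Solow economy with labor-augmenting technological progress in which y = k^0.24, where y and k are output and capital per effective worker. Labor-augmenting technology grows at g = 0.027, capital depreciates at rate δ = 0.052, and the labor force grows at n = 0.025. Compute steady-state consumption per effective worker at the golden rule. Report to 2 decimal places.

Capital per effective worker breaks even when investment replaces (n + g + δ)·k; here n + g + δ = 0.104.
Maximizing c = f(k) − (n+g+δ)·k gives f'(k) = n+g+δ, i.e. 0.24·k^(0.24−1) = 0.104, so k_gold = (0.24/0.104)^(1/0.76) ≈ 3.0051.
y_gold = 3.0051^0.24 ≈ 1.3022.
c_gold = y_gold − (n+g+δ)·k_gold = 1.3022 − 0.104·3.0051 ≈ 0.9897.

c_gold ≈ 0.99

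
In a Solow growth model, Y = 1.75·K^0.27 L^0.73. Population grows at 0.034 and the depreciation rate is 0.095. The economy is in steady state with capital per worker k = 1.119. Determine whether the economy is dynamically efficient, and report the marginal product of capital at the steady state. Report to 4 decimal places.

n + δ = 0.034 + 0.095 = 0.129.
MPK = 0.27·1.75·k^(0.27−1) = 0.27·1.75·1.119^(-0.73) ≈ 0.4353.
MPK > 0.129, so the economy is dynamically efficient (under-saving).

dynamically efficient; MPK ≈ 0.4353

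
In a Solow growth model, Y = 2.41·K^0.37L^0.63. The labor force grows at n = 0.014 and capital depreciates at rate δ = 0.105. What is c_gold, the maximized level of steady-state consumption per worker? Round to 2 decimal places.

Break-even investment rate: n + δ = 0.014 + 0.105 = 0.119.
Maximizing c = f(k) − (n+δ)·k gives f'(k) = n+δ, i.e. 0.37·2.41·k^(0.37−1) = 0.119, so k_gold = (0.37·2.41/0.119)^(1/0.63) ≈ 24.4550.
y_gold = 2.41·24.4550^0.37 ≈ 7.8653.
c_gold = y_gold − (n+δ)·k_gold = 7.8653 − 0.119·24.4550 ≈ 4.9551.

c_gold ≈ 4.96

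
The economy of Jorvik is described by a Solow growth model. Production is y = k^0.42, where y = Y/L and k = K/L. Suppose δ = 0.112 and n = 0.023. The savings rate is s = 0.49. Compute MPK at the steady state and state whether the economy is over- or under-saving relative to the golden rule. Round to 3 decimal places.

over-saving; MPK ≈ 0.116

Capital per worker breaks even when investment replaces (n + δ)·k; here n + δ = 0.135.
Steady-state k*: s·k^0.42 = 0.135·k gives k* = (0.49/0.135)^(1/0.58) ≈ 9.2317.
MPK = 0.42·9.2317^(-0.58) ≈ 0.1157.
MPK < n+δ = 0.135, so the economy is dynamically inefficient (over-saving).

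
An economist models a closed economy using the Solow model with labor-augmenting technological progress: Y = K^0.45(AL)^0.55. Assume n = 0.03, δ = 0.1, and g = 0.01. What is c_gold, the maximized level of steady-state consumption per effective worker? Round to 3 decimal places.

Break-even investment rate: n + g + δ = 0.03 + 0.01 + 0.1 = 0.14.
At the golden rule the marginal product of capital equals n+g+δ: 0.45·k^(0.45−1) = 0.14. Solving, k_gold = (0.45/0.14)^(1/0.55) ≈ 8.3555.
y_gold = 8.3555^0.45 ≈ 2.5995.
c_gold = y_gold − (n+g+δ)·k_gold = 2.5995 − 0.14·8.3555 ≈ 1.4297.

c_gold ≈ 1.430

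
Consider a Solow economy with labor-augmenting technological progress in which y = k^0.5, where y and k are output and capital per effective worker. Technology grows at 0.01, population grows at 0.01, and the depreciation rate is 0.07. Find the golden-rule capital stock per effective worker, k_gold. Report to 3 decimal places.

The effective depreciation rate is n + g + δ = 0.01 + 0.01 + 0.07 = 0.09.
At the golden rule the marginal product of capital equals n+g+δ: 0.5·k^(0.5−1) = 0.09. Solving, k_gold = (0.5/0.09)^(1/0.5) ≈ 30.8642.

k_gold ≈ 30.864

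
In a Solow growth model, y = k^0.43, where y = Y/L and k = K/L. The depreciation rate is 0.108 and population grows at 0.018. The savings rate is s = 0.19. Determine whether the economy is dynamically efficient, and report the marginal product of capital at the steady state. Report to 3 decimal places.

n + δ = 0.018 + 0.108 = 0.126.
Steady-state k*: s·k^0.43 = 0.126·k gives k* = (0.19/0.126)^(1/0.57) ≈ 2.0557.
MPK = 0.43·2.0557^(-0.57) ≈ 0.2852.
MPK > n+δ = 0.126, so the economy is dynamically efficient (under-saving).

dynamically efficient; MPK ≈ 0.285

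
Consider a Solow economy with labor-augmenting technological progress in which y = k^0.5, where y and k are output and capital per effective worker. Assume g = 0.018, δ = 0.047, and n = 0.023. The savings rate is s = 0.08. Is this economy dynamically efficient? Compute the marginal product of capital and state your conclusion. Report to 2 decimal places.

Capital per effective worker breaks even when investment replaces (n + g + δ)·k; here n + g + δ = 0.088.
Steady-state k*: s·k^0.5 = 0.088·k gives k* = (0.08/0.088)^(1/0.5) ≈ 0.8264.
MPK = 0.5·0.8264^(-0.5) ≈ 0.5500.
MPK > n+g+δ = 0.088, so the economy is dynamically efficient (under-saving).

dynamically efficient; MPK ≈ 0.55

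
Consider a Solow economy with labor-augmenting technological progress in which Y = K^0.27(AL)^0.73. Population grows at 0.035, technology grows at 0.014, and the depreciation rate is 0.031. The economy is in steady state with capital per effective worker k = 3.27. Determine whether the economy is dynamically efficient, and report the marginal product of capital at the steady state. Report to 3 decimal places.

Break-even investment rate: n + g + δ = 0.035 + 0.014 + 0.031 = 0.08.
MPK = 0.27·k^(0.27−1) = 0.27·3.27^(-0.73) ≈ 0.1137.
MPK > 0.08, so the economy is dynamically efficient (under-saving).

dynamically efficient; MPK ≈ 0.114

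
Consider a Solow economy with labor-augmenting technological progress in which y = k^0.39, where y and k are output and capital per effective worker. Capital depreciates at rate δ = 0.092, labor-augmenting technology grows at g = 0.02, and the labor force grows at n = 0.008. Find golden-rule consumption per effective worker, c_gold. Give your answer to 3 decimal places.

Capital per effective worker breaks even when investment replaces (n + g + δ)·k; here n + g + δ = 0.12.
Maximizing c = f(k) − (n+g+δ)·k gives f'(k) = n+g+δ, i.e. 0.39·k^(0.39−1) = 0.12, so k_gold = (0.39/0.12)^(1/0.61) ≈ 6.9048.
y_gold = 6.9048^0.39 ≈ 2.1246.
c_gold = y_gold − (n+g+δ)·k_gold = 2.1246 − 0.12·6.9048 ≈ 1.2960.

c_gold ≈ 1.296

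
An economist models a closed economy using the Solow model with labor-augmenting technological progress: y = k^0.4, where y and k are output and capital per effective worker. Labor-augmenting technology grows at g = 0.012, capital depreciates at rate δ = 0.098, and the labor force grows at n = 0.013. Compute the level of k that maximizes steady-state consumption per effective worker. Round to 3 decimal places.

k_gold ≈ 7.138

The effective depreciation rate is n + g + δ = 0.013 + 0.012 + 0.098 = 0.123.
At the golden rule the marginal product of capital equals n+g+δ: 0.4·k^(0.4−1) = 0.123. Solving, k_gold = (0.4/0.123)^(1/0.6) ≈ 7.1382.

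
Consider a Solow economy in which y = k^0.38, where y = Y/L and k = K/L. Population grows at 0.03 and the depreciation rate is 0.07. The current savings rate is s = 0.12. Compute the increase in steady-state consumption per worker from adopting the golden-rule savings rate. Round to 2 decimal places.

Δc ≈ 0.42

The effective depreciation rate is n + δ = 0.03 + 0.07 = 0.1.
Current steady state (s = 0.12): k* = (0.12/0.1)^(1/0.62) ≈ 1.3419, y* = 1.3419^0.38 ≈ 1.1182, c* = (1−0.12)·1.1182 ≈ 0.9840.
At the golden rule the marginal product of capital equals n+δ: 0.38·k^(0.38−1) = 0.1. Solving, k_gold = (0.38/0.1)^(1/0.62) ≈ 8.6126.
y_gold = 8.6126^0.38 ≈ 2.2665, c_gold = y_gold − 0.1·k_gold ≈ 1.4052.
Gain: Δc = 1.4052 − 0.9840 ≈ 0.4212.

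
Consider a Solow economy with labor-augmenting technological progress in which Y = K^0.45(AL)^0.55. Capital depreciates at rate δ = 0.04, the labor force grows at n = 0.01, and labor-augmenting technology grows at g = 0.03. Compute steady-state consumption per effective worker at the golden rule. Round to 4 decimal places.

Break-even investment rate: n + g + δ = 0.01 + 0.03 + 0.04 = 0.08.
At the golden rule the marginal product of capital equals n+g+δ: 0.45·k^(0.45−1) = 0.08. Solving, k_gold = (0.45/0.08)^(1/0.55) ≈ 23.1132.
y_gold = 23.1132^0.45 ≈ 4.1090.
c_gold = y_gold − (n+g+δ)·k_gold = 4.1090 − 0.08·23.1132 ≈ 2.2600.

c_gold ≈ 2.2600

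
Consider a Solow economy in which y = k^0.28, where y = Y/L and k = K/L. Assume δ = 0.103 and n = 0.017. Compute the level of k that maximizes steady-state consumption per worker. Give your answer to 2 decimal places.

k_gold ≈ 3.24

Capital per worker breaks even when investment replaces (n + δ)·k; here n + δ = 0.12.
At the golden rule the marginal product of capital equals n+δ: 0.28·k^(0.28−1) = 0.12. Solving, k_gold = (0.28/0.12)^(1/0.72) ≈ 3.2440.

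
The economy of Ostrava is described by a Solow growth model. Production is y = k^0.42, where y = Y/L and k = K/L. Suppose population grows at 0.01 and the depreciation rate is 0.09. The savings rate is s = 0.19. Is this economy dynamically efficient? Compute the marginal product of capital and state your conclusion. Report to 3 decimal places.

dynamically efficient; MPK ≈ 0.221

Capital per worker breaks even when investment replaces (n + δ)·k; here n + δ = 0.1.
Steady-state k*: s·k^0.42 = 0.1·k gives k* = (0.19/0.1)^(1/0.58) ≈ 3.0242.
MPK = 0.42·3.0242^(-0.58) ≈ 0.2211.
MPK > n+δ = 0.1, so the economy is dynamically efficient (under-saving).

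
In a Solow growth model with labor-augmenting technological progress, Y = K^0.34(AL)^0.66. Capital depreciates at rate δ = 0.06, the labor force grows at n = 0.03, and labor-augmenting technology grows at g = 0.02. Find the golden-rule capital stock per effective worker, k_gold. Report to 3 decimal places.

k_gold ≈ 5.528

n + g + δ = 0.03 + 0.02 + 0.06 = 0.11.
Maximizing c = f(k) − (n+g+δ)·k gives f'(k) = n+g+δ, i.e. 0.34·k^(0.34−1) = 0.11, so k_gold = (0.34/0.11)^(1/0.66) ≈ 5.5278.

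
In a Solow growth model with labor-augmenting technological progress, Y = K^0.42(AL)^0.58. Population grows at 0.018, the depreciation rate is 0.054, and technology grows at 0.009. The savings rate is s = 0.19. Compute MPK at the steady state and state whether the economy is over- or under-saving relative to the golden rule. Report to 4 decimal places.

under-saving; MPK ≈ 0.1791

Capital per effective worker breaks even when investment replaces (n + g + δ)·k; here n + g + δ = 0.081.
Steady-state k*: s·k^0.42 = 0.081·k gives k* = (0.19/0.081)^(1/0.58) ≈ 4.3490.
MPK = 0.42·4.3490^(-0.58) ≈ 0.1791.
MPK > n+g+δ = 0.081, so the economy is dynamically efficient (under-saving).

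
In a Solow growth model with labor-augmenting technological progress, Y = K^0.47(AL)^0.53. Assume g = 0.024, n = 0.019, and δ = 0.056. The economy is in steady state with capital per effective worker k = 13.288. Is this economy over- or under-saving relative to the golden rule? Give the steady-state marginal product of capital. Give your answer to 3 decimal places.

under-saving; MPK ≈ 0.119

Capital per effective worker breaks even when investment replaces (n + g + δ)·k; here n + g + δ = 0.099.
MPK = 0.47·k^(0.47−1) = 0.47·13.288^(-0.53) ≈ 0.1193.
MPK > 0.099, so the economy is dynamically efficient (under-saving).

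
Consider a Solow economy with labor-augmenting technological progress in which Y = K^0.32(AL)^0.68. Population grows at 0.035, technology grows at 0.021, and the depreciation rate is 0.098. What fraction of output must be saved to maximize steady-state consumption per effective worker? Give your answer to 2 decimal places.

The effective depreciation rate is n + g + δ = 0.035 + 0.021 + 0.098 = 0.154.
At the golden rule MPK = n+g+δ, and in any Cobb-Douglas steady state s = (n+g+δ)·k/y = MPK·k/y = capital's share 0.32.

s_gold = 0.32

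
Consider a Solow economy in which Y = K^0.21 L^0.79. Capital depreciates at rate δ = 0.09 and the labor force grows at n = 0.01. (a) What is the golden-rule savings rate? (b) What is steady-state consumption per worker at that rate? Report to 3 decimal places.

(a) s_gold = 0.210; (b) c_gold ≈ 0.962

n + δ = 0.01 + 0.09 = 0.1.
For Cobb-Douglas, s_gold equals capital's share: s_gold = 0.21.
Setting f'(k) = n+δ gives 0.21·k^(0.21−1) = 0.1, hence k_gold = (0.21/0.1)^(1/0.79) ≈ 2.5578.
y_gold = 2.5578^0.21 ≈ 1.2180; c_gold = (1−0.21)·y_gold ≈ 0.9622.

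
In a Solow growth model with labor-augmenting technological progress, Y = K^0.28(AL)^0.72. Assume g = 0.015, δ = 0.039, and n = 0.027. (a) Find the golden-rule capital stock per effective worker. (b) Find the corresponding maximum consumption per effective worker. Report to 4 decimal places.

(a) k_gold ≈ 5.5996; (b) c_gold ≈ 1.1663

n + g + δ = 0.027 + 0.015 + 0.039 = 0.081.
Setting f'(k) = n+g+δ gives 0.28·k^(0.28−1) = 0.081, hence k_gold = (0.28/0.081)^(1/0.72) ≈ 5.5996.
y_gold = 5.5996^0.28 ≈ 1.6199; c_gold = y_gold − 0.081·k_gold ≈ 1.1663.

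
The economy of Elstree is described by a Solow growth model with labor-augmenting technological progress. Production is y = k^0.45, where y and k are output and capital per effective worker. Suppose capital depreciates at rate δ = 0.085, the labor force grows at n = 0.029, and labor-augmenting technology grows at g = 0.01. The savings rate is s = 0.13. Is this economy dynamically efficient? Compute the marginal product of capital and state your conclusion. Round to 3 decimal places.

Break-even investment rate: n + g + δ = 0.029 + 0.01 + 0.085 = 0.124.
Steady-state k*: s·k^0.45 = 0.124·k gives k* = (0.13/0.124)^(1/0.55) ≈ 1.0897.
MPK = 0.45·1.0897^(-0.55) ≈ 0.4292.
MPK > n+g+δ = 0.124, so the economy is dynamically efficient (under-saving).

dynamically efficient; MPK ≈ 0.429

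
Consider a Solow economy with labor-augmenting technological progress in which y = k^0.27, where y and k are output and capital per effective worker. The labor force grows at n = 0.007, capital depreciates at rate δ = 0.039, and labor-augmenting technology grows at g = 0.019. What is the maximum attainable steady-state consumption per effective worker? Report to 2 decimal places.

c_gold ≈ 1.24

The effective depreciation rate is n + g + δ = 0.007 + 0.019 + 0.039 = 0.065.
Setting f'(k) = n+g+δ gives 0.27·k^(0.27−1) = 0.065, hence k_gold = (0.27/0.065)^(1/0.73) ≈ 7.0338.
y_gold = 7.0338^0.27 ≈ 1.6933.
c_gold = y_gold − (n+g+δ)·k_gold = 1.6933 − 0.065·7.0338 ≈ 1.2361.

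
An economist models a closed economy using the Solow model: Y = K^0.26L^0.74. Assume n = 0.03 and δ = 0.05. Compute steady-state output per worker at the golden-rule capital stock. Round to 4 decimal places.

y_gold ≈ 1.5130

n + δ = 0.03 + 0.05 = 0.08.
At the golden rule the marginal product of capital equals n+δ: 0.26·k^(0.26−1) = 0.08. Solving, k_gold = (0.26/0.08)^(1/0.74) ≈ 4.9174.
Output: y_gold = k_gold^0.26 = 4.9174^0.26 ≈ 1.5130.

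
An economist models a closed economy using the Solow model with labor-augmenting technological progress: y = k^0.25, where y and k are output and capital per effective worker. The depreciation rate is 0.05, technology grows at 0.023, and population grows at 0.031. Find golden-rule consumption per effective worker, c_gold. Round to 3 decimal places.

n + g + δ = 0.031 + 0.023 + 0.05 = 0.104.
At the golden rule the marginal product of capital equals n+g+δ: 0.25·k^(0.25−1) = 0.104. Solving, k_gold = (0.25/0.104)^(1/0.75) ≈ 3.2201.
y_gold = 3.2201^0.25 ≈ 1.3396.
c_gold = y_gold − (n+g+δ)·k_gold = 1.3396 − 0.104·3.2201 ≈ 1.0047.

c_gold ≈ 1.005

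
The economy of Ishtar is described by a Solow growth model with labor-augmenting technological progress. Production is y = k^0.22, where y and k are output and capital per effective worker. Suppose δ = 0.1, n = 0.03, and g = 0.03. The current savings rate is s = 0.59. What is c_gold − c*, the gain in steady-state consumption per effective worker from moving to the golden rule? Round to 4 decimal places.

Δc ≈ 0.2609

The effective depreciation rate is n + g + δ = 0.03 + 0.03 + 0.1 = 0.16.
Current steady state (s = 0.59): k* = (0.59/0.16)^(1/0.78) ≈ 5.3282, y* = 5.3282^0.22 ≈ 1.4449, c* = (1−0.59)·1.4449 ≈ 0.5924.
At the golden rule the marginal product of capital equals n+g+δ: 0.22·k^(0.22−1) = 0.16. Solving, k_gold = (0.22/0.16)^(1/0.78) ≈ 1.5042.
y_gold = 1.5042^0.22 ≈ 1.0940, c_gold = y_gold − 0.16·k_gold ≈ 0.8533.
Gain: Δc = 0.8533 − 0.5924 ≈ 0.2609.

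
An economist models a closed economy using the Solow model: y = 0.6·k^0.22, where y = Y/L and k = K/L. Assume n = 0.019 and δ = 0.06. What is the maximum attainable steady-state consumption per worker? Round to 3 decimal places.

c_gold ≈ 0.541

Capital per worker breaks even when investment replaces (n + δ)·k; here n + δ = 0.079.
Maximizing c = f(k) − (n+δ)·k gives f'(k) = n+δ, i.e. 0.22·0.6·k^(0.22−1) = 0.079, so k_gold = (0.22·0.6/0.079)^(1/0.78) ≈ 1.9312.
y_gold = 0.6·1.9312^0.22 ≈ 0.6935.
c_gold = y_gold − (n+δ)·k_gold = 0.6935 − 0.079·1.9312 ≈ 0.5409.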